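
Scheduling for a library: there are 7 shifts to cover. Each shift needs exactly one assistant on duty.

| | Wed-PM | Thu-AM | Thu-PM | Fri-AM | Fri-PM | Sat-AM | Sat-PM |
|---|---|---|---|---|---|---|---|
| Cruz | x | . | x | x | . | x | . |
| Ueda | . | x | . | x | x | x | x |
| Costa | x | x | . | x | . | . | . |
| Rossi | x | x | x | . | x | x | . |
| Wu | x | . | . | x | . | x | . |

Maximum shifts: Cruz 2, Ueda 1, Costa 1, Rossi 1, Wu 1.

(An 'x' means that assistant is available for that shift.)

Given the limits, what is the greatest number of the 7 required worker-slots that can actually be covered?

Total capacity across all assistants is 2+1+1+1+1 = 6, and 7 slots are needed, so at most 6 can be filled.
An assignment achieving 6: Wed-PM→Cruz, Thu-AM→Costa, Thu-PM→Cruz, Fri-AM→Wu, Fri-PM→Rossi, Sat-PM→Ueda.
Loads: Cruz 2/2, Ueda 1/1, Costa 1/1, Rossi 1/1, Wu 1/1.

6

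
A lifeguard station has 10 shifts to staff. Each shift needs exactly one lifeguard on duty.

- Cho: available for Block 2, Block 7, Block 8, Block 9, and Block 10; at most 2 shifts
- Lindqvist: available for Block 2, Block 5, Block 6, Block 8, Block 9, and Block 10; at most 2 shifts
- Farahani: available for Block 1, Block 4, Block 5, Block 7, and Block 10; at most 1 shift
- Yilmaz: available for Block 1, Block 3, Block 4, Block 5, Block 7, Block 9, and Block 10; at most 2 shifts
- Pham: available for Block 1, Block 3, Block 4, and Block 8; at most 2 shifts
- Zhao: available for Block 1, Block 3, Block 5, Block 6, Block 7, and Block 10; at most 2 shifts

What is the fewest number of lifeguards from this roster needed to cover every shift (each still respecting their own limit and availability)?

10 slots to fill and no one can take more than 2, so at least ⌈10/2⌉ = 5 lifeguards are needed.
Cho, Lindqvist, Yilmaz, Pham, and Zhao alone can cover everything: Block 1→Yilmaz, Block 2→Cho, Block 3→Pham, Block 4→Yilmaz, Block 5→Lindqvist, Block 6→Lindqvist, Block 7→Zhao, Block 8→Pham, Block 9→Cho, Block 10→Zhao.

5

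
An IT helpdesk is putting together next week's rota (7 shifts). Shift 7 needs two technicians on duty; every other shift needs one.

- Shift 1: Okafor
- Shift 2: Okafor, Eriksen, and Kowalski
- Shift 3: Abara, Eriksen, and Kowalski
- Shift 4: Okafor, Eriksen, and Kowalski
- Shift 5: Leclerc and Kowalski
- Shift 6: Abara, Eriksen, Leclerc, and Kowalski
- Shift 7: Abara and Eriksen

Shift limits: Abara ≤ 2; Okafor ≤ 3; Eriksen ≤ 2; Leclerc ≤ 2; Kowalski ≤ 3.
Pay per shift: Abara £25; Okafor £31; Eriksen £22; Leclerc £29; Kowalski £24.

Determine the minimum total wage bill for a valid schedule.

Shift 1 can only be covered by Okafor, so that assignment is forced.
Shift 7 can only be covered by Abara and Eriksen, so that assignment is forced.
Picking the cheapest available technician for each shift independently would cost £190, but that ignores the shift limits.
An optimal schedule: Shift 1→Okafor, Shift 2→Eriksen, Shift 3→Kowalski, Shift 4→Kowalski, Shift 5→Kowalski, Shift 6→Abara, Shift 7→Eriksen+Abara.
Total: 31 + 22 + 24 + 24 + 24 + 25 + 22 + 25 = £197.

£197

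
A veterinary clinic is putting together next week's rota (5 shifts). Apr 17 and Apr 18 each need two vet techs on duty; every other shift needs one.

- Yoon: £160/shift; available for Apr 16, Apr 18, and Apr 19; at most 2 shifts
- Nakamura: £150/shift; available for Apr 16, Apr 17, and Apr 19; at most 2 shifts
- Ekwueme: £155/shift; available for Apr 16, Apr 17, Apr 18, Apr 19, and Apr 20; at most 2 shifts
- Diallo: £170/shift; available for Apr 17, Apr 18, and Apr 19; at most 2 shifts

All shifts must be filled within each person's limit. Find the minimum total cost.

£1100

Apr 20 can only be covered by Ekwueme, so that assignment is forced.
Picking the cheapest available vet tech for each shift independently would cost £1075, but that ignores the shift limits.
An optimal schedule: Apr 16→Yoon, Apr 17→Nakamura+Ekwueme, Apr 18→Yoon+Diallo, Apr 19→Nakamura, Apr 20→Ekwueme.
Total: 160 + 150 + 155 + 160 + 170 + 150 + 155 = £1100.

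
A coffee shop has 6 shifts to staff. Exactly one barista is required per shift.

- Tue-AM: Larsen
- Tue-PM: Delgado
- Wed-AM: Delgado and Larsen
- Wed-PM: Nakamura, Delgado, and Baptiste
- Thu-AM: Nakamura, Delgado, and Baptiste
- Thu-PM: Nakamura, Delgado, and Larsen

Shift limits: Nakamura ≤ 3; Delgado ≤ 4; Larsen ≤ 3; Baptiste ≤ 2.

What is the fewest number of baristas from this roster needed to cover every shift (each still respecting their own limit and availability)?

2

6 slots to fill and no one can take more than 4, so at least ⌈6/4⌉ = 2 baristas are needed.
Delgado and Larsen alone can cover everything: Tue-AM→Larsen, Tue-PM→Delgado, Wed-AM→Delgado, Wed-PM→Delgado, Thu-AM→Delgado, Thu-PM→Larsen.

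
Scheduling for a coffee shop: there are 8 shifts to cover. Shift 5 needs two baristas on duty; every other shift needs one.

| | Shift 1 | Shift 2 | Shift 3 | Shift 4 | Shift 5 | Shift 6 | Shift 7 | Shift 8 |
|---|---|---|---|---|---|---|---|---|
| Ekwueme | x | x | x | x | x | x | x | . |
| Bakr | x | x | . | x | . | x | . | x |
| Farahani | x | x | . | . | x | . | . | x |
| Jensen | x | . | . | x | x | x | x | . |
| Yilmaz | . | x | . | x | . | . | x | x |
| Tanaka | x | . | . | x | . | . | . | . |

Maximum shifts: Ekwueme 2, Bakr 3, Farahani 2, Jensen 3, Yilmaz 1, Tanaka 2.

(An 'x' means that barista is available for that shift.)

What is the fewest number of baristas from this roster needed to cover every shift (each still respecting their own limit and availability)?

4

9 slots to fill and no one can take more than 3, so at least ⌈9/3⌉ = 3 baristas are needed.
Any 3 baristas together have capacity at most 3+3+2 = 8 < 9 slots, so 3 can never suffice.
Ekwueme, Bakr, Farahani, and Jensen alone can cover everything: Shift 1→Farahani, Shift 2→Bakr, Shift 3→Ekwueme, Shift 4→Bakr, Shift 5→Farahani+Jensen, Shift 6→Jensen, Shift 7→Ekwueme, Shift 8→Bakr.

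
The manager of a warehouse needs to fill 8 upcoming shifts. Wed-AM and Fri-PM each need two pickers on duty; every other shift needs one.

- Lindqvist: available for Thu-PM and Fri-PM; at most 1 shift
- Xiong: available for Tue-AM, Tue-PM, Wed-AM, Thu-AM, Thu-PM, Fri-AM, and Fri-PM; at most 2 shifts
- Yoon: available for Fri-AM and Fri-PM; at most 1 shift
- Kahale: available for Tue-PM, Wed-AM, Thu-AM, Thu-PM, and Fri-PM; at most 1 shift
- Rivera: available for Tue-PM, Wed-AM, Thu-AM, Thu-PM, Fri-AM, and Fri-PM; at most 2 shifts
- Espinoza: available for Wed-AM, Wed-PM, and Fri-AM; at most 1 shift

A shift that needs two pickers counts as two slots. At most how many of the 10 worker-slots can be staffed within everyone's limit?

Total capacity across all pickers is 1+2+1+1+2+1 = 8, and 10 slots are needed, so at most 8 can be filled.
An assignment achieving 8: Tue-AM→Xiong, Tue-PM→Xiong, Wed-AM→Rivera, Wed-PM→Espinoza, Thu-AM→Kahale, Thu-PM→Lindqvist, Fri-AM→Yoon, Fri-PM→Rivera.
Loads: Lindqvist 1/1, Xiong 2/2, Yoon 1/1, Kahale 1/1, Rivera 2/2, Espinoza 1/1.

8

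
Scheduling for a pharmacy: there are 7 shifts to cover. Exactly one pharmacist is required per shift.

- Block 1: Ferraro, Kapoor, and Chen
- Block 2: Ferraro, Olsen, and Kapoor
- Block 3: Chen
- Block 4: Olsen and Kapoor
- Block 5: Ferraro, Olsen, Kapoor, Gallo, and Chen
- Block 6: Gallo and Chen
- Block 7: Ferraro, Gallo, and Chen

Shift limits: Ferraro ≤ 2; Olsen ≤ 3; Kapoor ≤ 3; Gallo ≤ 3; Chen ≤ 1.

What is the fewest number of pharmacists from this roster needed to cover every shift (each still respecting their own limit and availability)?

7 slots to fill and no one can take more than 3, so at least ⌈7/3⌉ = 3 pharmacists are needed.
Kapoor, Gallo, and Chen alone can cover everything: Block 1→Kapoor, Block 2→Kapoor, Block 3→Chen, Block 4→Kapoor, Block 5→Gallo, Block 6→Gallo, Block 7→Gallo.

3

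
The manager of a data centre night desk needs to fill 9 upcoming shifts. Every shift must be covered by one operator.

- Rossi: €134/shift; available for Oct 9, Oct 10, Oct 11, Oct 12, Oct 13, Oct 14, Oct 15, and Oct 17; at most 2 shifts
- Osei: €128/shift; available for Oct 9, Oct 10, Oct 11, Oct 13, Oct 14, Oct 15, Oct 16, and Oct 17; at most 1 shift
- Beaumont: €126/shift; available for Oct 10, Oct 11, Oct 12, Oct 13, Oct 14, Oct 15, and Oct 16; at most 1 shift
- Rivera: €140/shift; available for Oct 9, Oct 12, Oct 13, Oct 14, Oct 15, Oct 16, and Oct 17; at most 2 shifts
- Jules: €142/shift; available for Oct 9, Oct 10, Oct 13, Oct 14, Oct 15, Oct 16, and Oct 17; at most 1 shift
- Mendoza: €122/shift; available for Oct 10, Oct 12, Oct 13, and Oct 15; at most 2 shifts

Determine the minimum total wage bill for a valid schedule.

Picking the cheapest available operator for each shift independently would cost €1122, but that ignores the shift limits.
An optimal schedule: Oct 9→Rossi, Oct 10→Jules, Oct 11→Rossi, Oct 12→Beaumont, Oct 13→Mendoza, Oct 14→Rivera, Oct 15→Mendoza, Oct 16→Osei, Oct 17→Rivera.
Total: 134 + 142 + 134 + 126 + 122 + 140 + 122 + 128 + 140 = €1188.

€1188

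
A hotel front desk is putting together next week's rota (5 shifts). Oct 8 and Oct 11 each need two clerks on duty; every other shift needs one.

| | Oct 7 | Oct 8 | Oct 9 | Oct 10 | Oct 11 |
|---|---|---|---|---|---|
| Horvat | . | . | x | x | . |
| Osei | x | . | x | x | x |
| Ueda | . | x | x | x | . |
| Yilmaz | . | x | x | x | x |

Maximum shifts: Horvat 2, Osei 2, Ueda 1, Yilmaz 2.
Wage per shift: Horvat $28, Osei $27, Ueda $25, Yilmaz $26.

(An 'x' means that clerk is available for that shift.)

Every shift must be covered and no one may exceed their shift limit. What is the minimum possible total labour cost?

Oct 7 can only be covered by Osei, so that assignment is forced.
Oct 8 can only be covered by Ueda and Yilmaz, so that assignment is forced.
Oct 11 can only be covered by Osei and Yilmaz, so that assignment is forced.
Picking the cheapest available clerk for each shift independently would cost $181, but that ignores the shift limits.
An optimal schedule: Oct 7→Osei, Oct 8→Ueda+Yilmaz, Oct 9→Horvat, Oct 10→Horvat, Oct 11→Osei+Yilmaz.
Total: 27 + 25 + 26 + 28 + 28 + 27 + 26 = $187.

$187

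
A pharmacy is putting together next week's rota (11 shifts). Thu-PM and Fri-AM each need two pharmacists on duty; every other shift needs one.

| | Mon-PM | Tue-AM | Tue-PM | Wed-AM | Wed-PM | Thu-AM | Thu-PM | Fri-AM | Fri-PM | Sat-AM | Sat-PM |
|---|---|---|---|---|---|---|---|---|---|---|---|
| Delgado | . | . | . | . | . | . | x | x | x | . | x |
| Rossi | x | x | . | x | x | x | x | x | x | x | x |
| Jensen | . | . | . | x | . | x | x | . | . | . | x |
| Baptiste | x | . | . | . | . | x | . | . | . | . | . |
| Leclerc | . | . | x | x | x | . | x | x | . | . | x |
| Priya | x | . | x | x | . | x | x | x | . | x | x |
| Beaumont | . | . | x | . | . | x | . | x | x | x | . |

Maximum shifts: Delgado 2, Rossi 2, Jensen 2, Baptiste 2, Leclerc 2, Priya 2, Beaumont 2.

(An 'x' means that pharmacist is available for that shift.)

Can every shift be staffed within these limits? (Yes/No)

Tue-AM can only be covered by Rossi, so that assignment is forced.
One valid schedule: Mon-PM→Baptiste, Tue-AM→Rossi, Tue-PM→Leclerc, Wed-AM→Jensen, Wed-PM→Rossi, Thu-AM→Baptiste, Thu-PM→Jensen+Leclerc, Fri-AM→Priya+Beaumont, Fri-PM→Delgado, Sat-AM→Priya, Sat-PM→Delgado.
Loads: Delgado 2/2, Rossi 2/2, Jensen 2/2, Baptiste 2/2, Leclerc 2/2, Priya 2/2, Beaumont 1/2 — all within limits.

Yes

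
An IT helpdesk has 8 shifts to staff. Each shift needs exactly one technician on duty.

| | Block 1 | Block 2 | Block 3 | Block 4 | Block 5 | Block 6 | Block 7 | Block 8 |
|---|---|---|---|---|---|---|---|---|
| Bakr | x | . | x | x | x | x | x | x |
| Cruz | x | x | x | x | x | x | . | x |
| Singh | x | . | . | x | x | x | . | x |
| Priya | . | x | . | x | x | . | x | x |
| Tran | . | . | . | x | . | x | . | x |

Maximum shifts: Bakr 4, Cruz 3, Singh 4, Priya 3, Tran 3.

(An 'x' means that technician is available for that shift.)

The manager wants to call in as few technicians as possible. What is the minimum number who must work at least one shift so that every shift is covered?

8 slots to fill and no one can take more than 4, so at least ⌈8/4⌉ = 2 technicians are needed.
No set of 2 technicians can cover every shift (each such set leaves at least one shift with no one available or exceeds a cap).
Bakr, Cruz, and Singh alone can cover everything: Block 1→Bakr, Block 2→Cruz, Block 3→Bakr, Block 4→Bakr, Block 5→Cruz, Block 6→Cruz, Block 7→Bakr, Block 8→Singh.

3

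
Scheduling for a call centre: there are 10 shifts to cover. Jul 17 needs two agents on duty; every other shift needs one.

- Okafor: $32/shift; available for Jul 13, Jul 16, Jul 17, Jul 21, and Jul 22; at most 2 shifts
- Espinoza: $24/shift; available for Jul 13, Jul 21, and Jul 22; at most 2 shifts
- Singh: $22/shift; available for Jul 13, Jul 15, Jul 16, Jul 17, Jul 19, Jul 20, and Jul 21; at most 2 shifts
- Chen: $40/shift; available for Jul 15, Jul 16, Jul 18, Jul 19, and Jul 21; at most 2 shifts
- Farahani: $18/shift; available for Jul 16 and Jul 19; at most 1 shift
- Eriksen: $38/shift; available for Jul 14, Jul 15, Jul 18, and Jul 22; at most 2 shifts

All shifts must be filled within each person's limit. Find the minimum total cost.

$330

Jul 14 can only be covered by Eriksen, so that assignment is forced.
Jul 17 can only be covered by Okafor and Singh, so that assignment is forced.
Jul 20 can only be covered by Singh, so that assignment is forced.
Picking the cheapest available agent for each shift independently would cost $278, but that ignores the shift limits.
An optimal schedule: Jul 13→Okafor, Jul 14→Eriksen, Jul 15→Eriksen, Jul 16→Farahani, Jul 17→Okafor+Singh, Jul 18→Chen, Jul 19→Chen, Jul 20→Singh, Jul 21→Espinoza, Jul 22→Espinoza.
Total: 32 + 38 + 38 + 18 + 32 + 22 + 40 + 40 + 22 + 24 + 24 = $330.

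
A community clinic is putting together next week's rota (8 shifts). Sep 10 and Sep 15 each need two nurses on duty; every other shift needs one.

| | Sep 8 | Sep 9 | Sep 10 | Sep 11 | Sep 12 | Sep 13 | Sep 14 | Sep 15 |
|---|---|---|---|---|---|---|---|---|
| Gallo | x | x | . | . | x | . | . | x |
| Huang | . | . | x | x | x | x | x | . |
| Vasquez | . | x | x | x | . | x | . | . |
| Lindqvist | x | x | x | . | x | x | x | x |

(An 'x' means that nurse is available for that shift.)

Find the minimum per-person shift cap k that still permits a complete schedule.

3

With 4 nurses and 10 worker-slots to fill, someone must work at least ⌈10/4⌉ = 3 shifts, so k ≥ 3.
k = 3 works: Sep 8→Gallo, Sep 9→Gallo, Sep 10→Huang+Vasquez, Sep 11→Huang, Sep 12→Lindqvist, Sep 13→Vasquez, Sep 14→Huang, Sep 15→Gallo+Lindqvist.
Loads: Gallo 3, Huang 3, Vasquez 2, Lindqvist 2 — all ≤ 3.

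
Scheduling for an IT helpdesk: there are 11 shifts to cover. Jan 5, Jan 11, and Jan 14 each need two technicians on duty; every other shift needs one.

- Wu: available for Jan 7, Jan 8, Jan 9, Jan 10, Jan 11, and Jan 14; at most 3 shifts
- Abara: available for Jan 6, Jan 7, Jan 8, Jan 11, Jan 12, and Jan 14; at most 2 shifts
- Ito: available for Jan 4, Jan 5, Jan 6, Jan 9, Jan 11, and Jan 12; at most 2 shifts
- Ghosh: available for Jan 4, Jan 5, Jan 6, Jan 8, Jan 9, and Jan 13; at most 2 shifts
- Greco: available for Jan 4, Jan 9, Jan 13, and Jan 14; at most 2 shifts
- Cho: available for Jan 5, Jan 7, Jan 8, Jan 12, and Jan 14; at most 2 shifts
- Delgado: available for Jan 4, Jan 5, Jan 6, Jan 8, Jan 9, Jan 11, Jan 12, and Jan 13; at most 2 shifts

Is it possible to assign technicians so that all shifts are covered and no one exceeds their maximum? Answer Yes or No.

Yes

Jan 10 can only be covered by Wu, so that assignment is forced.
One valid schedule: Jan 4→Ito, Jan 5→Cho+Delgado, Jan 6→Abara, Jan 7→Wu, Jan 8→Wu, Jan 9→Ghosh, Jan 10→Wu, Jan 11→Ito+Delgado, Jan 12→Abara, Jan 13→Ghosh, Jan 14→Greco+Cho.
Loads: Wu 3/3, Abara 2/2, Ito 2/2, Ghosh 2/2, Greco 1/2, Cho 2/2, Delgado 2/2 — all within limits.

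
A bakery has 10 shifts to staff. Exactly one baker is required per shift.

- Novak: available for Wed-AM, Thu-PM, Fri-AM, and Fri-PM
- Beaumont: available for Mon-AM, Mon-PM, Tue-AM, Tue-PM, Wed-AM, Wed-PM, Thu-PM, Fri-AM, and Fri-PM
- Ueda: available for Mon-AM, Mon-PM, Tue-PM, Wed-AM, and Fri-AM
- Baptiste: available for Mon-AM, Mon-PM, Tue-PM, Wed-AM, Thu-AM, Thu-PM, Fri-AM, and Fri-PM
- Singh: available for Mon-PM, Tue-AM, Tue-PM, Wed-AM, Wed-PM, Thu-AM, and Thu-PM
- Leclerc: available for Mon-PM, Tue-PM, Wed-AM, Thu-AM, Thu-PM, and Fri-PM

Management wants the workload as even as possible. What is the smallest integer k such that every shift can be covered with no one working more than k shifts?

2

With 6 bakers and 10 worker-slots to fill, someone must work at least ⌈10/6⌉ = 2 shifts, so k ≥ 2.
k = 2 works: Mon-AM→Ueda, Mon-PM→Ueda, Tue-AM→Beaumont, Tue-PM→Baptiste, Wed-AM→Singh, Wed-PM→Beaumont, Thu-AM→Baptiste, Thu-PM→Singh, Fri-AM→Novak, Fri-PM→Novak.
Loads: Novak 2, Beaumont 2, Ueda 2, Baptiste 2, Singh 2, Leclerc 0 — all ≤ 2.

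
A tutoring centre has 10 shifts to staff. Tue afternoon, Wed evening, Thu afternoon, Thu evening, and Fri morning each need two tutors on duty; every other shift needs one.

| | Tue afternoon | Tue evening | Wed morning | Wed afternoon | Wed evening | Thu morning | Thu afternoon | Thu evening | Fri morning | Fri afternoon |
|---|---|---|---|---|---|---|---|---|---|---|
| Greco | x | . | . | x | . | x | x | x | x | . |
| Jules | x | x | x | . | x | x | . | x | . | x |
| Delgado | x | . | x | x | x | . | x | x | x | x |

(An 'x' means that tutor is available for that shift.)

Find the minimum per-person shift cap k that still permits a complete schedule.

5

With 3 tutors and 15 worker-slots to fill, someone must work at least ⌈15/3⌉ = 5 shifts, so k ≥ 5.
k = 5 works: Tue afternoon→Greco+Delgado, Tue evening→Jules, Wed morning→Jules, Wed afternoon→Greco, Wed evening→Jules+Delgado, Thu morning→Greco, Thu afternoon→Greco+Delgado, Thu evening→Jules+Delgado, Fri morning→Greco+Delgado, Fri afternoon→Jules.
Loads: Greco 5, Jules 5, Delgado 5 — all ≤ 5.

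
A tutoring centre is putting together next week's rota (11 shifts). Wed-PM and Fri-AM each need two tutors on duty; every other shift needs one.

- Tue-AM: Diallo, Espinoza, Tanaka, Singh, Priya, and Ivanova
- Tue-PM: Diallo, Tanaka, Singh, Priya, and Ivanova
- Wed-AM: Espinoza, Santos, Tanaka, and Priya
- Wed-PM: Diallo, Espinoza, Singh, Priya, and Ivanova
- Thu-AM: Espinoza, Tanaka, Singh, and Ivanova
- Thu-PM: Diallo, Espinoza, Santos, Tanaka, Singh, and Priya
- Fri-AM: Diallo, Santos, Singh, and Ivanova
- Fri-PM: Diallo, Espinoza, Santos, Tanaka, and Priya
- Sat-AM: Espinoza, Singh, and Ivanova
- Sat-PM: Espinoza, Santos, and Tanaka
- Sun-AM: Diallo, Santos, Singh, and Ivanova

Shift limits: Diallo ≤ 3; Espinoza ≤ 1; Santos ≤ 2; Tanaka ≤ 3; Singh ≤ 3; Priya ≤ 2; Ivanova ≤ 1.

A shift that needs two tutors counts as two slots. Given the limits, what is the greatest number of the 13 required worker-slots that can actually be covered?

Total capacity across all tutors is 3+1+2+3+3+2+1 = 15, and 13 slots are needed, so at most 13 can be filled.
An assignment achieving 13: Tue-AM→Tanaka, Tue-PM→Diallo, Wed-AM→Santos, Wed-PM→Singh+Priya, Thu-AM→Tanaka, Thu-PM→Singh, Fri-AM→Diallo+Singh, Fri-PM→Tanaka, Sat-AM→Espinoza, Sat-PM→Santos, Sun-AM→Diallo.
Loads: Diallo 3/3, Espinoza 1/1, Santos 2/2, Tanaka 3/3, Singh 3/3, Priya 1/2, Ivanova 0/1.

13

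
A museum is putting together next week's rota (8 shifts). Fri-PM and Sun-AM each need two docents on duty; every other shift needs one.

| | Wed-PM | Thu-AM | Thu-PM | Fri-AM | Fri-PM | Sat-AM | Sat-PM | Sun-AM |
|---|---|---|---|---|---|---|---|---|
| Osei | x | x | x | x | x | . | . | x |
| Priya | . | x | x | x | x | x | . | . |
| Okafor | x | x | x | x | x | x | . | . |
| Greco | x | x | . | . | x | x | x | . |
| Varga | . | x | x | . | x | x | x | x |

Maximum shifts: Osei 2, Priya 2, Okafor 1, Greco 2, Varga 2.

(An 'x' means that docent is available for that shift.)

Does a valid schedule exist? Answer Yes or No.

No

Total capacity is 2+2+1+2+2 = 9 but 10 worker-slots are needed — infeasible.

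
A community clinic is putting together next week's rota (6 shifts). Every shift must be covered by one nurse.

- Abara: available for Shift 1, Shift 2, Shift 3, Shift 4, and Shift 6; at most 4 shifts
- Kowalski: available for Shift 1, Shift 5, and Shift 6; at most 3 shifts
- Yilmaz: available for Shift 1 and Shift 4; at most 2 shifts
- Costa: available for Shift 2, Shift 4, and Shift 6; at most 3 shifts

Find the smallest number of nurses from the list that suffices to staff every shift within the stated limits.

2

6 slots to fill and no one can take more than 4, so at least ⌈6/4⌉ = 2 nurses are needed.
Abara and Kowalski alone can cover everything: Shift 1→Abara, Shift 2→Abara, Shift 3→Abara, Shift 4→Abara, Shift 5→Kowalski, Shift 6→Kowalski.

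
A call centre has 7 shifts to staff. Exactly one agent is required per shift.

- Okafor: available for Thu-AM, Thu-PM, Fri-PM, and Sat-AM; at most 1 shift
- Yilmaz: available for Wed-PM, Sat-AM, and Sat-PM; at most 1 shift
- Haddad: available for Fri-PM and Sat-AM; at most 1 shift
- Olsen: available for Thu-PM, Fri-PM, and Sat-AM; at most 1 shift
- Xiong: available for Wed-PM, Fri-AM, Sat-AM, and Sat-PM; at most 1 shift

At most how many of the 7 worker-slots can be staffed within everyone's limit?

Total capacity across all agents is 1+1+1+1+1 = 5, and 7 slots are needed, so at most 5 can be filled.
An assignment achieving 5: Wed-PM→Yilmaz, Thu-AM→Okafor, Thu-PM→Olsen, Fri-AM→Xiong, Fri-PM→Haddad.
Loads: Okafor 1/1, Yilmaz 1/1, Haddad 1/1, Olsen 1/1, Xiong 1/1.

5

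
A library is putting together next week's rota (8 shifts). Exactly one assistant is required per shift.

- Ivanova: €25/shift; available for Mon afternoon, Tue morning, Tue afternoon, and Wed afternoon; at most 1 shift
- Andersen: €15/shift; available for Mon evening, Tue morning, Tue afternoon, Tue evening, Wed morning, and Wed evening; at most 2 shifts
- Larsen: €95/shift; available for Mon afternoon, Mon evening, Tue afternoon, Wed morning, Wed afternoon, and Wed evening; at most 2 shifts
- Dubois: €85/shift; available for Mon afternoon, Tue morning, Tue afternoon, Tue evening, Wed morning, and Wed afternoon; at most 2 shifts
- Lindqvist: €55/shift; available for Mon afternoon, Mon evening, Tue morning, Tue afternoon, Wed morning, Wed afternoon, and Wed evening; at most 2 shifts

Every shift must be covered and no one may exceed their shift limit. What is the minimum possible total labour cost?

Picking the cheapest available assistant for each shift independently would cost €140, but that ignores the shift limits.
An optimal schedule: Mon afternoon→Ivanova, Mon evening→Andersen, Tue morning→Lindqvist, Tue afternoon→Larsen, Tue evening→Andersen, Wed morning→Dubois, Wed afternoon→Dubois, Wed evening→Lindqvist.
Total: 25 + 15 + 55 + 95 + 15 + 85 + 85 + 55 = €430.

€430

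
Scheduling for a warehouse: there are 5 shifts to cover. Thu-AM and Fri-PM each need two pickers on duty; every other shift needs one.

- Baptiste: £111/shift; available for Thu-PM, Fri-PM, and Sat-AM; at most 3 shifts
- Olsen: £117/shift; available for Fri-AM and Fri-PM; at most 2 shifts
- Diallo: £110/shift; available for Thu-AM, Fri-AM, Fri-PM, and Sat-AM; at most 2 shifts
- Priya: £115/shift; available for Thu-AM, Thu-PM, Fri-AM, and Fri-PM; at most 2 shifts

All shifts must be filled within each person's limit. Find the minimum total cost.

Thu-AM can only be covered by Diallo and Priya, so that assignment is forced.
Picking the cheapest available picker for each shift independently would cost £777, but that ignores the shift limits.
An optimal schedule: Thu-AM→Diallo+Priya, Thu-PM→Baptiste, Fri-AM→Diallo, Fri-PM→Baptiste+Priya, Sat-AM→Baptiste.
Total: 110 + 115 + 111 + 110 + 111 + 115 + 111 = £783.

£783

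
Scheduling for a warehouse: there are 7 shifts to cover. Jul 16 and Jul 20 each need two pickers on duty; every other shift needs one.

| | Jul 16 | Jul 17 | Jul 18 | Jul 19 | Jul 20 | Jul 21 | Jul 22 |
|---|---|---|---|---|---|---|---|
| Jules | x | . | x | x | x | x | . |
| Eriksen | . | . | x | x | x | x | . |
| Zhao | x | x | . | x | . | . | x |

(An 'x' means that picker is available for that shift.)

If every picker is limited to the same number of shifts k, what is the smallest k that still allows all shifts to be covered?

3

With 3 pickers and 9 worker-slots to fill, someone must work at least ⌈9/3⌉ = 3 shifts, so k ≥ 3.
k = 3 works: Jul 16→Jules+Zhao, Jul 17→Zhao, Jul 18→Jules, Jul 19→Eriksen, Jul 20→Jules+Eriksen, Jul 21→Eriksen, Jul 22→Zhao.
Loads: Jules 3, Eriksen 3, Zhao 3 — all ≤ 3.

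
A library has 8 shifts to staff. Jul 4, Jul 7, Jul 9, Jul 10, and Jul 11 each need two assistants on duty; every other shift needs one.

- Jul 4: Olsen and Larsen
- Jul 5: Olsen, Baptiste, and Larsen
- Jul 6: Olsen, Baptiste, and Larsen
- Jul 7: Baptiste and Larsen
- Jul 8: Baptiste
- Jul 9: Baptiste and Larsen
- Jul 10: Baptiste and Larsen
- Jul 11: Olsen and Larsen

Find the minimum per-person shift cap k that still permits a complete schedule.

With 3 assistants and 13 worker-slots to fill, someone must work at least ⌈13/3⌉ = 5 shifts, so k ≥ 5.
k = 5 works: Jul 4→Olsen+Larsen, Jul 5→Olsen, Jul 6→Olsen, Jul 7→Baptiste+Larsen, Jul 8→Baptiste, Jul 9→Baptiste+Larsen, Jul 10→Baptiste+Larsen, Jul 11→Olsen+Larsen.
Loads: Olsen 4, Baptiste 4, Larsen 5 — all ≤ 5.

5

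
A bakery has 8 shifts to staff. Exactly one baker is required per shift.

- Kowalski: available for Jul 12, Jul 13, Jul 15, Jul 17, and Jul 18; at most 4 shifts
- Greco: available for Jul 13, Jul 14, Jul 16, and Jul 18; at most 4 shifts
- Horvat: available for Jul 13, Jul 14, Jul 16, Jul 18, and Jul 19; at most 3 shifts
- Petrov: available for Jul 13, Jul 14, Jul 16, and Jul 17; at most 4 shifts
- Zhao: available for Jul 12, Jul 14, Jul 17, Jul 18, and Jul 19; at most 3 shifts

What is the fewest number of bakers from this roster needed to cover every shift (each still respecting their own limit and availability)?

8 slots to fill and no one can take more than 4, so at least ⌈8/4⌉ = 2 bakers are needed.
No set of 2 bakers can cover every shift (each such set leaves at least one shift with no one available or exceeds a cap).
Kowalski, Greco, and Horvat alone can cover everything: Jul 12→Kowalski, Jul 13→Kowalski, Jul 14→Greco, Jul 15→Kowalski, Jul 16→Greco, Jul 17→Kowalski, Jul 18→Greco, Jul 19→Horvat.

3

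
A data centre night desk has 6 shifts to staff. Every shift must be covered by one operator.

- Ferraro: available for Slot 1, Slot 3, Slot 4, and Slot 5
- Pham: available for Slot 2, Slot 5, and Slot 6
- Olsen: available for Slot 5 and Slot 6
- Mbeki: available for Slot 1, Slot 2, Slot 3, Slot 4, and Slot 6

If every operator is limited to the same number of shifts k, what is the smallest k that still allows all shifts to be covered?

2

With 4 operators and 6 worker-slots to fill, someone must work at least ⌈6/4⌉ = 2 shifts, so k ≥ 2.
k = 2 works: Slot 1→Ferraro, Slot 2→Pham, Slot 3→Ferraro, Slot 4→Mbeki, Slot 5→Pham, Slot 6→Olsen.
Loads: Ferraro 2, Pham 2, Olsen 1, Mbeki 1 — all ≤ 2.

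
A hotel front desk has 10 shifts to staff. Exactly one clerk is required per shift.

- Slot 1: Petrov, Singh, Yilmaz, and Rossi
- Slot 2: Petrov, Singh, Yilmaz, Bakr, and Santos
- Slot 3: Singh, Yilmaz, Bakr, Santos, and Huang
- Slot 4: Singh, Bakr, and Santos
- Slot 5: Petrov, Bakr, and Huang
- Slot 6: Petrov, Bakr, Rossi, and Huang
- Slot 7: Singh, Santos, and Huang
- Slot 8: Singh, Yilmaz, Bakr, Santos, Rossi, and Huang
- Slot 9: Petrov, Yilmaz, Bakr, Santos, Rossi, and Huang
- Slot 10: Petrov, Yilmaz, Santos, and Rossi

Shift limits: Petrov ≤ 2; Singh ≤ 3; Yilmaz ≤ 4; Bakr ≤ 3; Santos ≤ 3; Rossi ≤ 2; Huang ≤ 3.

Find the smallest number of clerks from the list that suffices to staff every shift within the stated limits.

3

10 slots to fill and no one can take more than 4, so at least ⌈10/4⌉ = 3 clerks are needed.
Singh, Yilmaz, and Bakr alone can cover everything: Slot 1→Singh, Slot 2→Yilmaz, Slot 3→Yilmaz, Slot 4→Singh, Slot 5→Bakr, Slot 6→Bakr, Slot 7→Singh, Slot 8→Bakr, Slot 9→Yilmaz, Slot 10→Yilmaz.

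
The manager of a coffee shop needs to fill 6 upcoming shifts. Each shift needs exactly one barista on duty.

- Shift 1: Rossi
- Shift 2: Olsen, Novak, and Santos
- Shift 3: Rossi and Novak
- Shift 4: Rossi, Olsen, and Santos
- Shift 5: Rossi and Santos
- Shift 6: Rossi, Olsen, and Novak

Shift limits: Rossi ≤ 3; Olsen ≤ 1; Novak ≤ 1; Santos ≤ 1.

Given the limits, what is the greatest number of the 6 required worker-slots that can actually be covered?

6

Total capacity across all baristas is 3+1+1+1 = 6, and 6 slots are needed, so at most 6 can be filled.
An assignment achieving 6: Shift 1→Rossi, Shift 2→Olsen, Shift 3→Rossi, Shift 4→Santos, Shift 5→Rossi, Shift 6→Novak.
Loads: Rossi 3/3, Olsen 1/1, Novak 1/1, Santos 1/1.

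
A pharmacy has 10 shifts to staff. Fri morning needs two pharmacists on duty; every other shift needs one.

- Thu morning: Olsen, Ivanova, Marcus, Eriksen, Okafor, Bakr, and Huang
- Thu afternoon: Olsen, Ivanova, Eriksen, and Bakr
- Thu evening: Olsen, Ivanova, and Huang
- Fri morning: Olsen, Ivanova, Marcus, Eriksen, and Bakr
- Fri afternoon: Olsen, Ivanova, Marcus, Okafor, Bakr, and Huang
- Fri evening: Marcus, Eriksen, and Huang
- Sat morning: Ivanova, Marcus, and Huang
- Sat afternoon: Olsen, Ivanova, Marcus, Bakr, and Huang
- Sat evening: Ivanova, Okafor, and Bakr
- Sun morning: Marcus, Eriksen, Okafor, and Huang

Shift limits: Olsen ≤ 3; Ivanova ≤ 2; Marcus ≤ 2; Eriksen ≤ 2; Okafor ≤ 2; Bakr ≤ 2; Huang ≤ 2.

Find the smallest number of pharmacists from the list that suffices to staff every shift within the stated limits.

5

11 slots to fill and no one can take more than 3, so at least ⌈11/3⌉ = 4 pharmacists are needed.
Any 4 pharmacists together have capacity at most 3+2+2+2 = 9 < 11 slots, so 4 can never suffice.
Olsen, Ivanova, Marcus, Eriksen, and Okafor alone can cover everything: Thu morning→Okafor, Thu afternoon→Olsen, Thu evening→Olsen, Fri morning→Marcus+Eriksen, Fri afternoon→Okafor, Fri evening→Marcus, Sat morning→Ivanova, Sat afternoon→Olsen, Sat evening→Ivanova, Sun morning→Eriksen.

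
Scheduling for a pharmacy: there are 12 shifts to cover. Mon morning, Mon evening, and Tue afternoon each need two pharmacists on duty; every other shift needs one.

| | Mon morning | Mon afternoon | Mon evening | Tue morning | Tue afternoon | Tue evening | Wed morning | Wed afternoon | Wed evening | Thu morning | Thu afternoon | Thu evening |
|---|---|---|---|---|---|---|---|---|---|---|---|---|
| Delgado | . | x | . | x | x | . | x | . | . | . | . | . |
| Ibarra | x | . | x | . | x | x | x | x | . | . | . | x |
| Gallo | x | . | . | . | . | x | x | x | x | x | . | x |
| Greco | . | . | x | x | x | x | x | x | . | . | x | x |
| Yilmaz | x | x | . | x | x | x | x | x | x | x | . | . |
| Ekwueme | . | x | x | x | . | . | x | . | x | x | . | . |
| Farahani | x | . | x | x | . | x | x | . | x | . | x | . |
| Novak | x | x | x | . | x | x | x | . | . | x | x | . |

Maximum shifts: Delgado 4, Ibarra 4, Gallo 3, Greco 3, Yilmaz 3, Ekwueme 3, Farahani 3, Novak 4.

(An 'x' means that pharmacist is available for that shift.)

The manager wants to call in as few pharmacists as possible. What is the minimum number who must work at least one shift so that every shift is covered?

4

15 slots to fill and no one can take more than 4, so at least ⌈15/4⌉ = 4 pharmacists are needed.
Delgado, Ibarra, Gallo, and Novak alone can cover everything: Mon morning→Ibarra+Gallo, Mon afternoon→Delgado, Mon evening→Ibarra+Novak, Tue morning→Delgado, Tue afternoon→Delgado+Novak, Tue evening→Novak, Wed morning→Delgado, Wed afternoon→Ibarra, Wed evening→Gallo, Thu morning→Gallo, Thu afternoon→Novak, Thu evening→Ibarra.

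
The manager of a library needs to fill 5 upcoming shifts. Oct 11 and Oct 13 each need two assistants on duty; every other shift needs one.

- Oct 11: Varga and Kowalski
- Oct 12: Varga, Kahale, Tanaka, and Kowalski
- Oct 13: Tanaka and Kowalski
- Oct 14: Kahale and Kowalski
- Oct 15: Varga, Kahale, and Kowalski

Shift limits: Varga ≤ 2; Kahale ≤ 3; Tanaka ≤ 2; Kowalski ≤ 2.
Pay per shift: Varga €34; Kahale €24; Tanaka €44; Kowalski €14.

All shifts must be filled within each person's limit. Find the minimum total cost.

€178

Oct 11 can only be covered by Varga and Kowalski, so that assignment is forced.
Oct 13 can only be covered by Tanaka and Kowalski, so that assignment is forced.
Picking the cheapest available assistant for each shift independently would cost €148, but that ignores the shift limits.
An optimal schedule: Oct 11→Kowalski+Varga, Oct 12→Kahale, Oct 13→Kowalski+Tanaka, Oct 14→Kahale, Oct 15→Kahale.
Total: 14 + 34 + 24 + 14 + 44 + 24 + 24 = €178.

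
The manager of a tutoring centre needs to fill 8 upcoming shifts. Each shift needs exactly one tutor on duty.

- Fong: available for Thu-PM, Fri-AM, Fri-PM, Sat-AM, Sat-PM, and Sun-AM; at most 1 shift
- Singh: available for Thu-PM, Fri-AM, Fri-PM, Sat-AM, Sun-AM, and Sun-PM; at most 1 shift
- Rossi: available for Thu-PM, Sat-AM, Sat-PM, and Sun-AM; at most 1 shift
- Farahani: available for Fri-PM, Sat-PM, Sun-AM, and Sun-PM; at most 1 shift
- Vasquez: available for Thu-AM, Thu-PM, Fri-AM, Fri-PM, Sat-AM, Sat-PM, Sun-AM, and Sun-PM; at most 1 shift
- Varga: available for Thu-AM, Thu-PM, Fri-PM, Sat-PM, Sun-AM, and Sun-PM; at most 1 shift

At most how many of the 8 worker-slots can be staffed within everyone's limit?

Total capacity across all tutors is 1+1+1+1+1+1 = 6, and 8 slots are needed, so at most 6 can be filled.
An assignment achieving 6: Thu-AM→Vasquez, Thu-PM→Rossi, Fri-AM→Fong, Fri-PM→Varga, Sat-AM→Singh, Sun-PM→Farahani.
Loads: Fong 1/1, Singh 1/1, Rossi 1/1, Farahani 1/1, Vasquez 1/1, Varga 1/1.

6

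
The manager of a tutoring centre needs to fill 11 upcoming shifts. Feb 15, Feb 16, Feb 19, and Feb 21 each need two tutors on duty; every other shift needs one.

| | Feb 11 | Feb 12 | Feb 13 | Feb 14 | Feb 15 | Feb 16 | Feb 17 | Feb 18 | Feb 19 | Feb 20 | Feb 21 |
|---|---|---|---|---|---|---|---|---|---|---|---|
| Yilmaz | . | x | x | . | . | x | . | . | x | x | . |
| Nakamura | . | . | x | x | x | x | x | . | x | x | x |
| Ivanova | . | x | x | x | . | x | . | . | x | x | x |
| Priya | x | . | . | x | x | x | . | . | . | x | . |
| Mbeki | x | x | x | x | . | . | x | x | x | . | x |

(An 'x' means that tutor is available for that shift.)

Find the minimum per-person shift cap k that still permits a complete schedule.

3

With 5 tutors and 15 worker-slots to fill, someone must work at least ⌈15/5⌉ = 3 shifts, so k ≥ 3.
k = 3 works: Feb 11→Priya, Feb 12→Yilmaz, Feb 13→Yilmaz, Feb 14→Mbeki, Feb 15→Nakamura+Priya, Feb 16→Ivanova+Priya, Feb 17→Nakamura, Feb 18→Mbeki, Feb 19→Ivanova+Mbeki, Feb 20→Yilmaz, Feb 21→Nakamura+Ivanova.
Loads: Yilmaz 3, Nakamura 3, Ivanova 3, Priya 3, Mbeki 3 — all ≤ 3.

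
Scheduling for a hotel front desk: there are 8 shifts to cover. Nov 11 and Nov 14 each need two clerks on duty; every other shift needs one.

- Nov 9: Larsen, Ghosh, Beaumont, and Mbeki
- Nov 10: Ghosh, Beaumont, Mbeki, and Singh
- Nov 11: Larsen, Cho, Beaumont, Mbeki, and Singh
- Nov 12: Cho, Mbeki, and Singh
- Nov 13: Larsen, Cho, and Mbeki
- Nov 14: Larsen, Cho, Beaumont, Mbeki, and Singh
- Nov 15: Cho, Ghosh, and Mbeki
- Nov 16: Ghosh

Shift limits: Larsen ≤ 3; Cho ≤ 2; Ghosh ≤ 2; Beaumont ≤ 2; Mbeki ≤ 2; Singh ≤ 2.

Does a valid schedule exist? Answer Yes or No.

Yes

Nov 16 can only be covered by Ghosh, so that assignment is forced.
One valid schedule: Nov 9→Larsen, Nov 10→Ghosh, Nov 11→Larsen+Beaumont, Nov 12→Cho, Nov 13→Larsen, Nov 14→Beaumont+Mbeki, Nov 15→Cho, Nov 16→Ghosh.
Loads: Larsen 3/3, Cho 2/2, Ghosh 2/2, Beaumont 2/2, Mbeki 1/2, Singh 0/2 — all within limits.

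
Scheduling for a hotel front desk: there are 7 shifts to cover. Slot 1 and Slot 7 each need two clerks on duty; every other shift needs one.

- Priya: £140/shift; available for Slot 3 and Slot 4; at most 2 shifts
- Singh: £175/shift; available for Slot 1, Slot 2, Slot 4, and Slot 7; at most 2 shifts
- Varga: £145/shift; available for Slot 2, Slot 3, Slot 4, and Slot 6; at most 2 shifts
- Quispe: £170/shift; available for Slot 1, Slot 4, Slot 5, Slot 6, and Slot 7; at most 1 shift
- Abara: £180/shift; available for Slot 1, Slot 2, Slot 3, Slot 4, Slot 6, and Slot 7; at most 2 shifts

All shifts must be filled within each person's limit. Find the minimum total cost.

Slot 5 can only be covered by Quispe, so that assignment is forced.
Picking the cheapest available clerk for each shift independently would cost £1430, but that ignores the shift limits.
An optimal schedule: Slot 1→Singh+Abara, Slot 2→Varga, Slot 3→Priya, Slot 4→Priya, Slot 5→Quispe, Slot 6→Varga, Slot 7→Singh+Abara.
Total: 175 + 180 + 145 + 140 + 140 + 170 + 145 + 175 + 180 = £1450.

£1450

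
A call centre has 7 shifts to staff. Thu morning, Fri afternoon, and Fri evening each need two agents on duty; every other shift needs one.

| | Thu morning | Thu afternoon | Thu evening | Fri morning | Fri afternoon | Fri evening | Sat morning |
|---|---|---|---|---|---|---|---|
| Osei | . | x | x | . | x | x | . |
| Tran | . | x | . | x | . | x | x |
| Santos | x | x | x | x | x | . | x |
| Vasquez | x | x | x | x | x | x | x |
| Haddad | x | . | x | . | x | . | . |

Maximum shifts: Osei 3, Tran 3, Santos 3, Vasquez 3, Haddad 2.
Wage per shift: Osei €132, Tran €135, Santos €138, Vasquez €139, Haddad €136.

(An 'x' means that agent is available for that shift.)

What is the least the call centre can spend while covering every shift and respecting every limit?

€1349

Picking the cheapest available agent for each shift independently would cost €1343, but that ignores the shift limits.
An optimal schedule: Thu morning→Haddad+Santos, Thu afternoon→Osei, Thu evening→Osei, Fri morning→Tran, Fri afternoon→Haddad+Santos, Fri evening→Osei+Tran, Sat morning→Tran.
Total: 136 + 138 + 132 + 132 + 135 + 136 + 138 + 132 + 135 + 135 = €1349.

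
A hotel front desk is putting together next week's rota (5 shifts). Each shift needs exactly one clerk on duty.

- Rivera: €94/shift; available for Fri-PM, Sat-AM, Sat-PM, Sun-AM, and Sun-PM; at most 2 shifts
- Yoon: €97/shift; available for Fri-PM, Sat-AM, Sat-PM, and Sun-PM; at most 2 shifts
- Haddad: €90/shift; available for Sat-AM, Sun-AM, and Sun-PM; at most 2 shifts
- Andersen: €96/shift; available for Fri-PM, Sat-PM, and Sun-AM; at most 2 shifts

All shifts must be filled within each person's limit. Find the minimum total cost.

€464

Picking the cheapest available clerk for each shift independently would cost €458, but that ignores the shift limits.
An optimal schedule: Fri-PM→Rivera, Sat-AM→Haddad, Sat-PM→Rivera, Sun-AM→Andersen, Sun-PM→Haddad.
Total: 94 + 90 + 94 + 96 + 90 = €464.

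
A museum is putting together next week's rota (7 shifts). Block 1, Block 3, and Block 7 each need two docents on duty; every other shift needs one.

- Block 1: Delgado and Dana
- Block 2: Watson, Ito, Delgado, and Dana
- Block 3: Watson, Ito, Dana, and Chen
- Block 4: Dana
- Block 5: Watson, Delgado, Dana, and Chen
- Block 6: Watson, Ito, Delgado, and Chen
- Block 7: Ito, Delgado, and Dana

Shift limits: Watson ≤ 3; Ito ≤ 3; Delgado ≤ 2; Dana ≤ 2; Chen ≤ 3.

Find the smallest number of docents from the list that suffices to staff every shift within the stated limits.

10 slots to fill and no one can take more than 3, so at least ⌈10/3⌉ = 4 docents are needed.
Watson, Ito, Delgado, and Dana alone can cover everything: Block 1→Delgado+Dana, Block 2→Ito, Block 3→Watson+Ito, Block 4→Dana, Block 5→Watson, Block 6→Watson, Block 7→Ito+Delgado.

4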